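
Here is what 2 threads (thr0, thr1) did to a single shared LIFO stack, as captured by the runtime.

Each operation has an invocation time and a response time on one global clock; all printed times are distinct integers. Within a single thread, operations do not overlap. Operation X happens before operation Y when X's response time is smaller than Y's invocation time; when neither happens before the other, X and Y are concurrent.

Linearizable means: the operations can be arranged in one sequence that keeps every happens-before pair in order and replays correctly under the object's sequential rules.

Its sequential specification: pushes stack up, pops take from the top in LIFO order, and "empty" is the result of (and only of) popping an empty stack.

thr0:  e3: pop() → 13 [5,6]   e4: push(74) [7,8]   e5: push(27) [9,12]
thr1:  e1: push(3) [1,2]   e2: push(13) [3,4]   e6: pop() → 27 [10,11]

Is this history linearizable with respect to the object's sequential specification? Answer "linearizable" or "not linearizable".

linearizable

witness order: e1, e2, e3, e4, e5, e6
step 1: e1 push(3) — stack <3>
step 2: e2 push(13) — stack <3,13>
step 3: e3 pop() → 13 — stack <3>
step 4: e4 push(74) — stack <3,74>
step 5: e5 push(27) — stack <3,74,27>
step 6: e6 pop() → 27 — stack <3,74>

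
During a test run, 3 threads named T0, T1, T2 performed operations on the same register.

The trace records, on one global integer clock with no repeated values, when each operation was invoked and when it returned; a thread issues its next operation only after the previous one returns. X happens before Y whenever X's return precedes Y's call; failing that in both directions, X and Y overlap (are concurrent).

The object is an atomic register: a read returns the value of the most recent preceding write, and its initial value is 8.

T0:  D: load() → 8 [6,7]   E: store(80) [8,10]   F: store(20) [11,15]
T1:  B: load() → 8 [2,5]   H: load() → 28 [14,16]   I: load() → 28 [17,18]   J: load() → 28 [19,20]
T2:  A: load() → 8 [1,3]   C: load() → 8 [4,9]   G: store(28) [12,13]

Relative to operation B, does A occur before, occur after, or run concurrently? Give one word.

concurrent

A spans [1,3], B spans [2,5]
the intervals overlap in both directions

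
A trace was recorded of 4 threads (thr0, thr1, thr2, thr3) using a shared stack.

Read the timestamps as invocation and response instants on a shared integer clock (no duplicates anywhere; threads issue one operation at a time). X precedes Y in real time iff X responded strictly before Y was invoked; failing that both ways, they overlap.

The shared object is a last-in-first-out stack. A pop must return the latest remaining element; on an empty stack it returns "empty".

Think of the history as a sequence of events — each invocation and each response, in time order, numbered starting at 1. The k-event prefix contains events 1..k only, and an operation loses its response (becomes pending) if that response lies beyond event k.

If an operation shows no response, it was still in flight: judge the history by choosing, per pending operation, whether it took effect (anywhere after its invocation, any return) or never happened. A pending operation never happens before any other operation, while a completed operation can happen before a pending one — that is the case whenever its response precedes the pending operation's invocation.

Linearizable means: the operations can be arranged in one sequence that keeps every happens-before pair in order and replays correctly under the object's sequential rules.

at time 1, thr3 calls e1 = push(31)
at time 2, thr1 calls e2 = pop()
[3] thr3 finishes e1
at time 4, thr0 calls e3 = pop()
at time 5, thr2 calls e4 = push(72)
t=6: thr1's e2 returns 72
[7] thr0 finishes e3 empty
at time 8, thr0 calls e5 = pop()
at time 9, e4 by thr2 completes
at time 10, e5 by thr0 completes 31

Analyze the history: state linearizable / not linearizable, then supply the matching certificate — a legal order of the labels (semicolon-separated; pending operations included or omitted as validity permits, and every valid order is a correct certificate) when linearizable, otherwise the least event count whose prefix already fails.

not linearizable — minimal violating prefix: 7 events

prefix check: 1..6 passes, 1..7 fails once e3's time-7 response joins
every one of the 3 real-time-consistent orders over 3 completed stack ops fails the sequential spec
include/drop combinations of the 1 pending operation (e4) were all tried; none helps
one such order, e1, e2, e3 (pending dropped), breaks at step 2 where e2 pop() → 72 is illegal
one such order, e1, e3, e2 (pending dropped), breaks at step 2 where e3 pop() → empty is illegal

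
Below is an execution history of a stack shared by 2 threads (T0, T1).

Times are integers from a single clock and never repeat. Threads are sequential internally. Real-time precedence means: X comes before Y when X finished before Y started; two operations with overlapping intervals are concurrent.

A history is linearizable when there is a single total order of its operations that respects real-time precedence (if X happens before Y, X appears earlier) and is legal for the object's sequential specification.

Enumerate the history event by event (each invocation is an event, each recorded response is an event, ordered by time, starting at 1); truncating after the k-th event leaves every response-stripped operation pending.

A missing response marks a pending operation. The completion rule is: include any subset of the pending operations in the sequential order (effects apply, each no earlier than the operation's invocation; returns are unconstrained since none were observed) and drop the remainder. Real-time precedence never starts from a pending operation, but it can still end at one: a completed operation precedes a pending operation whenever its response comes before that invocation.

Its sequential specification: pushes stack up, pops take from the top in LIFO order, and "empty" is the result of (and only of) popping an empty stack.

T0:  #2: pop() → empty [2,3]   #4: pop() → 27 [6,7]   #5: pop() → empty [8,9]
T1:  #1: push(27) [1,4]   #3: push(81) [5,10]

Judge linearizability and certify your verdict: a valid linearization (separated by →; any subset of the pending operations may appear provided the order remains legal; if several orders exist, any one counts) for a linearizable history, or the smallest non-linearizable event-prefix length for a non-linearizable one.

1. #2 pop() → empty, leaving stack <>
2. #1 push(27), leaving stack <27>
3. #4 pop() → 27, leaving stack <>
4. #5 pop() → empty, leaving stack <>
5. #3 push(81), leaving stack <81>

linearizable — witness: #2 → #1 → #4 → #5 → #3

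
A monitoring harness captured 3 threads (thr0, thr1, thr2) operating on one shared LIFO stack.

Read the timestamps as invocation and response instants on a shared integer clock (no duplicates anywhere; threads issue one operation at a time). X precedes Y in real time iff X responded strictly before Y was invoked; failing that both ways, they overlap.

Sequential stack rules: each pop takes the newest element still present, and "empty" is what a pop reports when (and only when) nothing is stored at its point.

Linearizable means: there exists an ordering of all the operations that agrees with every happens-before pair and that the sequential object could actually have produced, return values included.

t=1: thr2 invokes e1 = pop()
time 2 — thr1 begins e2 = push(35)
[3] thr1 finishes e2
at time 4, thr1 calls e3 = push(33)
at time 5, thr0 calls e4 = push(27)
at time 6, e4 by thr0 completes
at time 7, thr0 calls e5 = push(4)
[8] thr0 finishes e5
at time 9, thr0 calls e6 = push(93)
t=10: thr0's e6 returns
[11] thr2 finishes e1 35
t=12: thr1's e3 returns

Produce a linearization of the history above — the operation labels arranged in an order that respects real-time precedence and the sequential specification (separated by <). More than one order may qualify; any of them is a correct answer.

step 1: e2 push(35) — stack <35>
step 2: e1 pop() → 35 — stack <>
step 3: e3 push(33) — stack <33>
step 4: e4 push(27) — stack <33,27>
step 5: e5 push(4) — stack <33,27,4>
step 6: e6 push(93) — stack <33,27,4,93>

e2 < e1 < e3 < e4 < e5 < e6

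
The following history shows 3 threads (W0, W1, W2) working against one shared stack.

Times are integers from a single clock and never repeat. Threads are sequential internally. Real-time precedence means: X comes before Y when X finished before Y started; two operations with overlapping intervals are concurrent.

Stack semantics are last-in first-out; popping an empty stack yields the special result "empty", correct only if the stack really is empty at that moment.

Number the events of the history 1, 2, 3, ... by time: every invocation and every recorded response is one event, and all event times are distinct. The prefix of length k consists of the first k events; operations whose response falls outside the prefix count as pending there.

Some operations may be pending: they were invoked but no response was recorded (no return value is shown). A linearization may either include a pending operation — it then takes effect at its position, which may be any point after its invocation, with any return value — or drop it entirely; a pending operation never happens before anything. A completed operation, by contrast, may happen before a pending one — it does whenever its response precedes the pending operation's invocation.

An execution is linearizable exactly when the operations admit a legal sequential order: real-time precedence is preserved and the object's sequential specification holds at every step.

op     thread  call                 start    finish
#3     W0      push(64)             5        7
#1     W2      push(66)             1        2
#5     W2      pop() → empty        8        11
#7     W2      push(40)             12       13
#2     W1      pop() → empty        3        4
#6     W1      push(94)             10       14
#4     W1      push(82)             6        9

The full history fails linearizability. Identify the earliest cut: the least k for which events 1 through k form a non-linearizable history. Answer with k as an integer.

4

events 1..3 are still linearizable — one witness is #1:
step 1: #1 push(66) — stack <66>
event 4 — #2's response, time 4 — after it, nothing linearizes
e.g. #1, #2: illegal at step 2, since #2 pop() → empty cannot apply there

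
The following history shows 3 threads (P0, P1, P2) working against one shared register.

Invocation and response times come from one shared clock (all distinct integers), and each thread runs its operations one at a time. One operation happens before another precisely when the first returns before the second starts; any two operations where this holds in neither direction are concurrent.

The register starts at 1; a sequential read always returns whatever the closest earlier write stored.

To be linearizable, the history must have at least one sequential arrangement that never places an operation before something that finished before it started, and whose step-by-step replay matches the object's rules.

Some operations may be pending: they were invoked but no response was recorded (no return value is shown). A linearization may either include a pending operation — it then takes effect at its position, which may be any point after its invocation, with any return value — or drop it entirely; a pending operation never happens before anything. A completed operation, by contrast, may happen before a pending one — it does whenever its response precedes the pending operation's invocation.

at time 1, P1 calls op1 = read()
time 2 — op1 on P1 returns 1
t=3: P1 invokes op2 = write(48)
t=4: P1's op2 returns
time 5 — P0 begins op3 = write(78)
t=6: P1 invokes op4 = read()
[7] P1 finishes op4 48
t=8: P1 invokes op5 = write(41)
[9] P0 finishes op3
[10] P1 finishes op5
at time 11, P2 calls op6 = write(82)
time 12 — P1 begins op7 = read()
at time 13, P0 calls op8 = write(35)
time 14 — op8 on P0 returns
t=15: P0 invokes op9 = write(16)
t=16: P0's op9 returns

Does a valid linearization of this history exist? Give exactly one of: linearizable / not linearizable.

one valid linearization: op1, op2, op4, op3, op5, op6, op7, op8, op9
after step 1 (op1 read() → 1): value 1
after step 2 (op2 write(48)): value 48
after step 3 (op4 read() → 48): value 48
after step 4 (op3 write(78)): value 78
after step 5 (op5 write(41)): value 41
after step 6 (op6 write(82) (pending, included)): value 82
after step 7 (op7 read() (pending, included)): value 82
after step 8 (op8 write(35)): value 35
after step 9 (op9 write(16)): value 16

linearizable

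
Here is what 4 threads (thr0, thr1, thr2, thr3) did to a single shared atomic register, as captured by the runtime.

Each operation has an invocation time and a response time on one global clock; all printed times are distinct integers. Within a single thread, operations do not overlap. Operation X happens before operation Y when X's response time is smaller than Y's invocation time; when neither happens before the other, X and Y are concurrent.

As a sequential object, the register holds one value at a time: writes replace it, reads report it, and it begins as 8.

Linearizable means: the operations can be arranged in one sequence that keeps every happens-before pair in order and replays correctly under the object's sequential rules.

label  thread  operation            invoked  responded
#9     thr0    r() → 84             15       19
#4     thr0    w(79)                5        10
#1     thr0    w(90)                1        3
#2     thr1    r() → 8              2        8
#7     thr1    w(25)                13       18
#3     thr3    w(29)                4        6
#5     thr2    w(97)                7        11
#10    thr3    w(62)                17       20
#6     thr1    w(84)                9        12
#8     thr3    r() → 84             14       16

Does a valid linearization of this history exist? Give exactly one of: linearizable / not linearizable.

a witness: #2, #1, #3, #4, #5, #6, #8, #9, #7, #10
after step 1 (#2 r() → 8): value 8
after step 2 (#1 w(90)): value 90
after step 3 (#3 w(29)): value 29
after step 4 (#4 w(79)): value 79
after step 5 (#5 w(97)): value 97
after step 6 (#6 w(84)): value 84
after step 7 (#8 r() → 84): value 84
after step 8 (#9 r() → 84): value 84
after step 9 (#7 w(25)): value 25
after step 10 (#10 w(62)): value 62

linearizable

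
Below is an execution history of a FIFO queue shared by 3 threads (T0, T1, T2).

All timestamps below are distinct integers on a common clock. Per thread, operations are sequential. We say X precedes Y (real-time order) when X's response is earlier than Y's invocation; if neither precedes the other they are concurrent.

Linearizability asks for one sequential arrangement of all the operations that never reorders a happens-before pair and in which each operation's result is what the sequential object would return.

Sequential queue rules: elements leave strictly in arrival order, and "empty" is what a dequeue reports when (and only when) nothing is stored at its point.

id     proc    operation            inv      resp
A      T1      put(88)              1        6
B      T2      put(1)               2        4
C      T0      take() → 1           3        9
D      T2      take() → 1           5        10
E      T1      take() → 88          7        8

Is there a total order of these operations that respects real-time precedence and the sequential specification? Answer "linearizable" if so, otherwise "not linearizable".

not linearizable

already the first 10 events (up to D's response at time 10) admit no linearization; the first 9 still do
25 orders of the 5 completed FIFO queue ops respect real time; none is legal
e.g. A, B, C, D, E: illegal at step 3, since C take() → 1 cannot apply there
e.g. A, B, C, E, D: illegal at step 3, since C take() → 1 cannot apply there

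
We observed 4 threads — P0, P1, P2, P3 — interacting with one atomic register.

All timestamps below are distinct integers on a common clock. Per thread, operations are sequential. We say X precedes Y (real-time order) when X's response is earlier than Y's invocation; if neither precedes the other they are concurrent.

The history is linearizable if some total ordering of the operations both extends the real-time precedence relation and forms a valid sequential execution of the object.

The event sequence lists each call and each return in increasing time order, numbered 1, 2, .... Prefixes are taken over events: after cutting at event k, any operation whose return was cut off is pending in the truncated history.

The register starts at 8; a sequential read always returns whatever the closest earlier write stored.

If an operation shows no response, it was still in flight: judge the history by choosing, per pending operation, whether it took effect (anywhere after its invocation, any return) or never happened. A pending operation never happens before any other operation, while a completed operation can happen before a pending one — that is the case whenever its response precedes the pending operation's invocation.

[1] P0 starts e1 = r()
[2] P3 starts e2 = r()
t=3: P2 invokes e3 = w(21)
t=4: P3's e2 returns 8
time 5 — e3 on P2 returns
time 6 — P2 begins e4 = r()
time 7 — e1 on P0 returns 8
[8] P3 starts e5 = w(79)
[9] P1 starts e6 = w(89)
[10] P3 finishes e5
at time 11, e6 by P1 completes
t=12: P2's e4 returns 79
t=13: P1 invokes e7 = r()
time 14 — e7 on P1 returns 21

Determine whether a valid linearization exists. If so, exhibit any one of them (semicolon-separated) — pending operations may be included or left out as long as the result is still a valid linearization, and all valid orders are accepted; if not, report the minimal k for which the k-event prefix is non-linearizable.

cut after 13 events: linearizable; cut after 14 events (e7 responds, time 14): not linearizable
real-time-consistent orders of the 7 completed operations: 40 — all fail the atomic register replay
one such order, e1, e2, e3, e4, e5, e6, e7, breaks at step 4 where e4 r() → 79 is illegal
one such order, e1, e2, e3, e4, e6, e5, e7, breaks at step 4 where e4 r() → 79 is illegal

not linearizable — minimal violating prefix: 14 events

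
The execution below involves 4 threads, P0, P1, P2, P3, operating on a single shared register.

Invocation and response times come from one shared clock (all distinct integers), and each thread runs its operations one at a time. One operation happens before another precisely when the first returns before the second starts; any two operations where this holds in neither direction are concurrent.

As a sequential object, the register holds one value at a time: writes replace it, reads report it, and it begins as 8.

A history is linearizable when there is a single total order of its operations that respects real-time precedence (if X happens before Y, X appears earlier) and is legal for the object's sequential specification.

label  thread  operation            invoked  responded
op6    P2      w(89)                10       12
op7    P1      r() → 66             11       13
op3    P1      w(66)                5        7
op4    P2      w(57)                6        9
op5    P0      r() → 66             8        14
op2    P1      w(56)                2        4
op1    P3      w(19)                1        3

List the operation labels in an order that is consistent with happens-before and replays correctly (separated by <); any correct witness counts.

after step 1 (op1 w(19)): value 19
after step 2 (op2 w(56)): value 56
after step 3 (op4 w(57)): value 57
after step 4 (op3 w(66)): value 66
after step 5 (op5 r() → 66): value 66
after step 6 (op7 r() → 66): value 66
after step 7 (op6 w(89)): value 89

op1 < op2 < op4 < op3 < op5 < op7 < op6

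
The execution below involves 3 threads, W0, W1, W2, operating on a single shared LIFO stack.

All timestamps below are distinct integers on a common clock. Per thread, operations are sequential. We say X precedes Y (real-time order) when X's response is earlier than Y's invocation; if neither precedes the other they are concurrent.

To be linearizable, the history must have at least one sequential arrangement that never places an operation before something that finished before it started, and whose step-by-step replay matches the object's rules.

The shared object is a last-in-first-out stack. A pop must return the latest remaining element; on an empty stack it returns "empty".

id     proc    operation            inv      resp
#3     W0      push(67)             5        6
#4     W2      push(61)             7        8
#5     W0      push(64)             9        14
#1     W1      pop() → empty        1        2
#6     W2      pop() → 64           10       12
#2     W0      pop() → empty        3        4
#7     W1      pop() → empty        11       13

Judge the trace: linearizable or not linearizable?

not linearizable

through event 12 a valid linearization exists; event 13 (#7 responding at time 13) ends that
the 6 completed operations admit 2 real-time orders; each fails the LIFO stack replay
completion choices over the 1 pending operation (#5) were checked; none helps
one such order, #1, #2, #3, #4, #6, #7 (pending dropped), breaks at step 5 where #6 pop() → 64 is illegal
one such order, #1, #2, #3, #4, #7, #6 (pending dropped), breaks at step 5 where #7 pop() → empty is illegal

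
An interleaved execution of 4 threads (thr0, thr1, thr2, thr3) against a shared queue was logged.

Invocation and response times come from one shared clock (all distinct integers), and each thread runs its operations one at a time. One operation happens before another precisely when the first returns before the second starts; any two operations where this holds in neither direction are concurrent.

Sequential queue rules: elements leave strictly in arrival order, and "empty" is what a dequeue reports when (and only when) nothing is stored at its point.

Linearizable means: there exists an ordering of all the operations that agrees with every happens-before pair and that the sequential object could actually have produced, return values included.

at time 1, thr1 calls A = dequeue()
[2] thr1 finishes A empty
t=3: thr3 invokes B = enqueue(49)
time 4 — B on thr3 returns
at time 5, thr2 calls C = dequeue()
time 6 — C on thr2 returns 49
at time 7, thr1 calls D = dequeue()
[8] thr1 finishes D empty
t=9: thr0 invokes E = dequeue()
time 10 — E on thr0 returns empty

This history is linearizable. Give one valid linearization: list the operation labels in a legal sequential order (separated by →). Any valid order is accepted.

1. A dequeue() → empty, leaving queue <>
2. B enqueue(49), leaving queue <49>
3. C dequeue() → 49, leaving queue <>
4. D dequeue() → empty, leaving queue <>
5. E dequeue() → empty, leaving queue <>

A → B → C → D → E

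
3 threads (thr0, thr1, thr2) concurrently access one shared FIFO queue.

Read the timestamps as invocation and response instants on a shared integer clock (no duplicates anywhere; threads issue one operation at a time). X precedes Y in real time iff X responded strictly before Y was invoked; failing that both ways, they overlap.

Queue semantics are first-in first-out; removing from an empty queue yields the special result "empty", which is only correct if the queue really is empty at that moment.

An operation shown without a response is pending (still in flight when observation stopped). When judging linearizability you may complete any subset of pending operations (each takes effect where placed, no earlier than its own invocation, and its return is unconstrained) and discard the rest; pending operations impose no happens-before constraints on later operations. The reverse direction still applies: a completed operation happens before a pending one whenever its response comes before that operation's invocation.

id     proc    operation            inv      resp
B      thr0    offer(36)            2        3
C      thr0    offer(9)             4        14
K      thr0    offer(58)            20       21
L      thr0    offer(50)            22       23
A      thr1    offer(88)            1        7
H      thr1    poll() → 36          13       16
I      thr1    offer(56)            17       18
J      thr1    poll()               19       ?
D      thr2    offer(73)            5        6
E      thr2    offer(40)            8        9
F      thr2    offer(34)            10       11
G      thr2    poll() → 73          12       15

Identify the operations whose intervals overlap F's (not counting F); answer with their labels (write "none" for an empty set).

C

overlap test against F [10,11]: concurrent iff the interval meets 10..11
A [1,7]: before
B [2,3]: before
C [4,14]: concurrent
D [5,6]: before
E [8,9]: before
G [12,15]: after
H [13,16]: after
I [17,18]: after
J [19,…): after
K [20,21]: after
L [22,23]: after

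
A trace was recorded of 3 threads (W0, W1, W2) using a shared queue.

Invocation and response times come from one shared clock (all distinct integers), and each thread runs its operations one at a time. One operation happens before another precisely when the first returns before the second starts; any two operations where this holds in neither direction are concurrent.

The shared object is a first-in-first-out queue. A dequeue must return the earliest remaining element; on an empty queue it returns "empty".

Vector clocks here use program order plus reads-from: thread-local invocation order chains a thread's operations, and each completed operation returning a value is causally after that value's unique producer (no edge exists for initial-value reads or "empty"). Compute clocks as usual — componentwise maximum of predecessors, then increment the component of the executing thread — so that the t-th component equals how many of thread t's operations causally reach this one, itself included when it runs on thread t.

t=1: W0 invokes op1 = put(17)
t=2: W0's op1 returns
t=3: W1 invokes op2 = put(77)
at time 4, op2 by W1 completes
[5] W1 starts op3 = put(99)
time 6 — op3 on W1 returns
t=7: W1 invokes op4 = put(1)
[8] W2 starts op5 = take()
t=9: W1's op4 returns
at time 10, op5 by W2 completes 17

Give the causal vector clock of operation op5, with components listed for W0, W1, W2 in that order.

(1, 0, 1)

op2, invoked 3, has no incoming edges; only W1's bump applies → (0, 1, 0)
op1, invoked 1, has no incoming edges; only W0's bump applies → (1, 0, 0)
VC(op3, invoked at 5): max of VC(op2)=(0, 1, 0), then +1 on thread W1 → (0, 2, 0)
VC(op5, invoked at 8): max of VC(op1)=(1, 0, 0), then +1 on thread W2 → (1, 0, 1)
VC(op4, invoked at 7): max of VC(op3)=(0, 2, 0), then +1 on thread W1 → (0, 3, 0)
target: VC(op5) = (1, 0, 1)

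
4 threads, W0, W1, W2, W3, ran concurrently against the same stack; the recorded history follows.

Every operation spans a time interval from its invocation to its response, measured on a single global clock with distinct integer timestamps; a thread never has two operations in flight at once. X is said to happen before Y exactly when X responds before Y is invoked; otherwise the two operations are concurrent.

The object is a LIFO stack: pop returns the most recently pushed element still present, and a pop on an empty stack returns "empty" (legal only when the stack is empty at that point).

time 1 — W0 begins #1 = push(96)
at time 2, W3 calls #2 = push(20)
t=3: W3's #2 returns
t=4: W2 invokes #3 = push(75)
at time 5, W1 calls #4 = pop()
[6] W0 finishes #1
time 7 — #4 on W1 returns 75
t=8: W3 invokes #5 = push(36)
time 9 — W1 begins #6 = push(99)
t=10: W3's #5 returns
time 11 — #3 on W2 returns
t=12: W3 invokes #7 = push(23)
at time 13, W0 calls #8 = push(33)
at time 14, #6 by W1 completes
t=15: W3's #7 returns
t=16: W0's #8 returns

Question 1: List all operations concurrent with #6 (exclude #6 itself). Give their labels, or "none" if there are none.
overlap test against #6 [9,14]: concurrent iff the interval meets 9..14
#1 [1,6]: before
#2 [2,3]: before
#3 [4,11]: concurrent
#4 [5,7]: before
#5 [8,10]: concurrent
#7 [12,15]: concurrent
#8 [13,16]: concurrent

#3, #5, #7, #8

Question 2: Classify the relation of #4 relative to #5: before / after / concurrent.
#4 spans [5,7], #5 spans [8,10]
resp(#4)=7 < inv(#5)=8

before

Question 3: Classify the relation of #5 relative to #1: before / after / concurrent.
#5 spans [8,10], #1 spans [1,6]
resp(#1)=6 < inv(#5)=8

after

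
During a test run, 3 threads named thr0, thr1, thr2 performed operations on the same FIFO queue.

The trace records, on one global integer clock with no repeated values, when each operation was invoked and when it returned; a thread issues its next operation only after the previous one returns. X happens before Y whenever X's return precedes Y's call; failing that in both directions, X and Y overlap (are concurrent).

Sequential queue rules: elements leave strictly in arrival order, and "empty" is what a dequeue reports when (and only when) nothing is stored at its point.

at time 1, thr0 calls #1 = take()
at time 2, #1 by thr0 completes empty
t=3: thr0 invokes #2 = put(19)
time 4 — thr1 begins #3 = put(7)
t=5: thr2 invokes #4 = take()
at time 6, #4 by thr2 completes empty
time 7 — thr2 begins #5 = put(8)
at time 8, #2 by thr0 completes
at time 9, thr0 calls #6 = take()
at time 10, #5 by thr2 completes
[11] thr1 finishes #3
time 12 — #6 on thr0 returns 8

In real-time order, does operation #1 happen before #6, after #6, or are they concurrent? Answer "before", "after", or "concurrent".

#1 spans [1,2], #6 spans [9,12]
resp(#1)=2 < inv(#6)=9

before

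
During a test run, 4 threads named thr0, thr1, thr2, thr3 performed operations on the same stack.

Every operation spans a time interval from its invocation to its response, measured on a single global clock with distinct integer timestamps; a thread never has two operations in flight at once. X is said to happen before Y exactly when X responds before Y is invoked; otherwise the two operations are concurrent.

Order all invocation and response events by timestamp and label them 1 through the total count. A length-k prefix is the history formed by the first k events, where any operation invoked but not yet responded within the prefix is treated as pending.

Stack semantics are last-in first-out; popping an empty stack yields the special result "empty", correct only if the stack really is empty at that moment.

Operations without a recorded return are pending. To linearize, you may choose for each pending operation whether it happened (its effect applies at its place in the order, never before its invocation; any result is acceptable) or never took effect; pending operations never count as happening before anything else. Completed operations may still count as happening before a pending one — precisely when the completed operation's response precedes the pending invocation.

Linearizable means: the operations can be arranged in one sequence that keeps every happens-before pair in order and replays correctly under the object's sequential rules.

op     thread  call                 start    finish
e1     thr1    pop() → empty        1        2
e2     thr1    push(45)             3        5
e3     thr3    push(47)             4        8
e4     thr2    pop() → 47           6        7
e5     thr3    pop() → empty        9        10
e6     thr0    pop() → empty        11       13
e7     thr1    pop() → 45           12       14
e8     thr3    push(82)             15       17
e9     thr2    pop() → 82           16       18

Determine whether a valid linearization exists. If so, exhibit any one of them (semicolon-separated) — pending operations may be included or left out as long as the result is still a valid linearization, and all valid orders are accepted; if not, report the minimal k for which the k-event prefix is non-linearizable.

events 1..9 are fine; event 10 — the response of e5 at time 10 — makes the prefix non-linearizable
all 3 real-time-respecting orders fail — 5 completed stack operations, no legal replay
e.g. e1, e2, e3, e4, e5: illegal at step 5, since e5 pop() → empty cannot apply there
e.g. e1, e2, e4, e3, e5: illegal at step 3, since e4 pop() → 47 cannot apply there

not linearizable — minimal violating prefix: 10 events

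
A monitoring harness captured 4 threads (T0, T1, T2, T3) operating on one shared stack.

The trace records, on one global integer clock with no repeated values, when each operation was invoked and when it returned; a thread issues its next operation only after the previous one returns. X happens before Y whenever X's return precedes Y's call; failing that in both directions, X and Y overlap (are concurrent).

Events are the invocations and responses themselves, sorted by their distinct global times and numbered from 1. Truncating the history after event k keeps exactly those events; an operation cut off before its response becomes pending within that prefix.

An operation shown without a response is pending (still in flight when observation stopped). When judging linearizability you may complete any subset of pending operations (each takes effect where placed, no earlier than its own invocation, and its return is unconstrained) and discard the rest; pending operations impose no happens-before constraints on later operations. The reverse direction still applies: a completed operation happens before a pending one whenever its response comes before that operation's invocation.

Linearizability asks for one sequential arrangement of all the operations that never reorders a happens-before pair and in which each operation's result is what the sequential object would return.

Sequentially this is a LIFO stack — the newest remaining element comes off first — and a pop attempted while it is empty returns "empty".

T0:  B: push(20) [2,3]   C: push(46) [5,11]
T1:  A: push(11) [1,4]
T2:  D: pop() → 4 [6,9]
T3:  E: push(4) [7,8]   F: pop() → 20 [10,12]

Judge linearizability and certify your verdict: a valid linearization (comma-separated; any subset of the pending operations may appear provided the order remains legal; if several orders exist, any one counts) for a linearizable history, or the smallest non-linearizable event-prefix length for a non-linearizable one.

step 1: A push(11) — stack <11>
step 2: B push(20) — stack <11,20>
step 3: E push(4) — stack <11,20,4>
step 4: D pop() → 4 — stack <11,20>
step 5: F pop() → 20 — stack <11>
step 6: C push(46) — stack <11,46>

linearizable — witness: A, B, E, D, F, C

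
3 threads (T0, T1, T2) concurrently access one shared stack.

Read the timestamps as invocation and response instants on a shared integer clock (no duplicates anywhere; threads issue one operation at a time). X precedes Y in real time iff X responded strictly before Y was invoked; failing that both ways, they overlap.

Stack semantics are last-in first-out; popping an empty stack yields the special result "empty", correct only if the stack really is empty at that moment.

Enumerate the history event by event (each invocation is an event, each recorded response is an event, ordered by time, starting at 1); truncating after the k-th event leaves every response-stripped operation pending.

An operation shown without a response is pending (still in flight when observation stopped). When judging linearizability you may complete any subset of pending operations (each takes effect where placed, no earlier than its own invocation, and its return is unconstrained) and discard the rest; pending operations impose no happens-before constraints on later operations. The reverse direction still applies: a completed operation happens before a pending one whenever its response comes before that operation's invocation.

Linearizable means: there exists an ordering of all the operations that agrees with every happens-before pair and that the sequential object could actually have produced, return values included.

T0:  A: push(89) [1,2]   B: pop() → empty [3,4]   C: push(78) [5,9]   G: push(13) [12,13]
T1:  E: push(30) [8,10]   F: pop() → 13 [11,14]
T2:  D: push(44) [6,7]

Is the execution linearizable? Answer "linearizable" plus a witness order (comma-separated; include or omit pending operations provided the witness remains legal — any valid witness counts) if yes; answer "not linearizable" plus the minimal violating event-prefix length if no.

events 1..3 are fine; event 4 — the response of B at time 4 — makes the prefix non-linearizable
exactly one order of the 2 completed ops respects real time; the stack replay fails
take A, B: step 2 already fails, because B pop() → empty cannot occur there

not linearizable — minimal violating prefix: 4 events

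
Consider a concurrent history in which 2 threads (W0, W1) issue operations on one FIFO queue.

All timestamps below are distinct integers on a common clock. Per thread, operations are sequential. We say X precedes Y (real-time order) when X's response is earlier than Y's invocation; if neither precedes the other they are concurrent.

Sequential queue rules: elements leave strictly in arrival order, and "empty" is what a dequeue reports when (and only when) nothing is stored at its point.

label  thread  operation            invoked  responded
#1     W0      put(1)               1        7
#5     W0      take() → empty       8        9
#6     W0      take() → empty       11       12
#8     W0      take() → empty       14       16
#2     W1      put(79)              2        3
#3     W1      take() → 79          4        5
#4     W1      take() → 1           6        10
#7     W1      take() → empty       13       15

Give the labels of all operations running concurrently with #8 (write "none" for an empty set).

#7

#8 spans [14,16]: anything still running between times 14 and 16 counts as concurrent
#1 [1,7]: before
#2 [2,3]: before
#3 [4,5]: before
#4 [6,10]: before
#5 [8,9]: before
#6 [11,12]: before
#7 [13,15]: concurrent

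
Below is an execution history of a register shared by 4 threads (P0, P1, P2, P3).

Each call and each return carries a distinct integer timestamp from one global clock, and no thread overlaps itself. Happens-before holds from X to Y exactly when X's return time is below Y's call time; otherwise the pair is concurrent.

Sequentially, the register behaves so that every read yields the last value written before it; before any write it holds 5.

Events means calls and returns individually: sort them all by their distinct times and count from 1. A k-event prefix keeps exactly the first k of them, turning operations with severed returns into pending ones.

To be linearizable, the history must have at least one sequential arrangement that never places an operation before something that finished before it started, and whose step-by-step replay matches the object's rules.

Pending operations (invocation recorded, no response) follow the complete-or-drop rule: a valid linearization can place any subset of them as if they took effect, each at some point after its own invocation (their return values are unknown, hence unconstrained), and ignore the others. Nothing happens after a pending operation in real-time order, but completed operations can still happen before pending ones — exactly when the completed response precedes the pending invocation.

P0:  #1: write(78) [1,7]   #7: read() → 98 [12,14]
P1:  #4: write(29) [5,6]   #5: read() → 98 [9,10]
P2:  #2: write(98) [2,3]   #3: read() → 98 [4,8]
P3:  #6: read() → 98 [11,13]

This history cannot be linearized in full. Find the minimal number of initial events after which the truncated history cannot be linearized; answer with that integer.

events 1..9 are still linearizable — one witness is #1, #2, #3, #4:
1. #1 write(78), leaving value 78
2. #2 write(98), leaving value 98
3. #3 read() → 98, leaving value 98
4. #4 write(29), leaving value 29
with event 10 included (#5 responding at time 10), all real-time-consistent orders fail
for example #1, #2, #3, #4, #5 fails at step 5: #5 read() → 98 is not legal there
for example #1, #2, #4, #3, #5 fails at step 4: #3 read() → 98 is not legal there

10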